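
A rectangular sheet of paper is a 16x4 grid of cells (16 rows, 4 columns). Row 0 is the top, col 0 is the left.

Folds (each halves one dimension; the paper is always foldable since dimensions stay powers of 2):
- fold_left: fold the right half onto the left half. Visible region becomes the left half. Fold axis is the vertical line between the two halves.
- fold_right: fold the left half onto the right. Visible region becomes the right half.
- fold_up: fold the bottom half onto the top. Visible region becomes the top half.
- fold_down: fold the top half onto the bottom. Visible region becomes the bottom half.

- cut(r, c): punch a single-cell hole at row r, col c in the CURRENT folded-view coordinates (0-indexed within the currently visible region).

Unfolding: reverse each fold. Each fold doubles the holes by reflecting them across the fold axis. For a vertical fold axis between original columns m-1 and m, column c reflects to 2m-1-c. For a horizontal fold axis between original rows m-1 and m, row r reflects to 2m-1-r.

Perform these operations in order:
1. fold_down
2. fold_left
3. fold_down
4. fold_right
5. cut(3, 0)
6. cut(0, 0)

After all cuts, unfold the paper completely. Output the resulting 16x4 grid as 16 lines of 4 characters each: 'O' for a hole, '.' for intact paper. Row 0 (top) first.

Op 1 fold_down: fold axis h@8; visible region now rows[8,16) x cols[0,4) = 8x4
Op 2 fold_left: fold axis v@2; visible region now rows[8,16) x cols[0,2) = 8x2
Op 3 fold_down: fold axis h@12; visible region now rows[12,16) x cols[0,2) = 4x2
Op 4 fold_right: fold axis v@1; visible region now rows[12,16) x cols[1,2) = 4x1
Op 5 cut(3, 0): punch at orig (15,1); cuts so far [(15, 1)]; region rows[12,16) x cols[1,2) = 4x1
Op 6 cut(0, 0): punch at orig (12,1); cuts so far [(12, 1), (15, 1)]; region rows[12,16) x cols[1,2) = 4x1
Unfold 1 (reflect across v@1): 4 holes -> [(12, 0), (12, 1), (15, 0), (15, 1)]
Unfold 2 (reflect across h@12): 8 holes -> [(8, 0), (8, 1), (11, 0), (11, 1), (12, 0), (12, 1), (15, 0), (15, 1)]
Unfold 3 (reflect across v@2): 16 holes -> [(8, 0), (8, 1), (8, 2), (8, 3), (11, 0), (11, 1), (11, 2), (11, 3), (12, 0), (12, 1), (12, 2), (12, 3), (15, 0), (15, 1), (15, 2), (15, 3)]
Unfold 4 (reflect across h@8): 32 holes -> [(0, 0), (0, 1), (0, 2), (0, 3), (3, 0), (3, 1), (3, 2), (3, 3), (4, 0), (4, 1), (4, 2), (4, 3), (7, 0), (7, 1), (7, 2), (7, 3), (8, 0), (8, 1), (8, 2), (8, 3), (11, 0), (11, 1), (11, 2), (11, 3), (12, 0), (12, 1), (12, 2), (12, 3), (15, 0), (15, 1), (15, 2), (15, 3)]

Answer: OOOO
....
....
OOOO
OOOO
....
....
OOOO
OOOO
....
....
OOOO
OOOO
....
....
OOOO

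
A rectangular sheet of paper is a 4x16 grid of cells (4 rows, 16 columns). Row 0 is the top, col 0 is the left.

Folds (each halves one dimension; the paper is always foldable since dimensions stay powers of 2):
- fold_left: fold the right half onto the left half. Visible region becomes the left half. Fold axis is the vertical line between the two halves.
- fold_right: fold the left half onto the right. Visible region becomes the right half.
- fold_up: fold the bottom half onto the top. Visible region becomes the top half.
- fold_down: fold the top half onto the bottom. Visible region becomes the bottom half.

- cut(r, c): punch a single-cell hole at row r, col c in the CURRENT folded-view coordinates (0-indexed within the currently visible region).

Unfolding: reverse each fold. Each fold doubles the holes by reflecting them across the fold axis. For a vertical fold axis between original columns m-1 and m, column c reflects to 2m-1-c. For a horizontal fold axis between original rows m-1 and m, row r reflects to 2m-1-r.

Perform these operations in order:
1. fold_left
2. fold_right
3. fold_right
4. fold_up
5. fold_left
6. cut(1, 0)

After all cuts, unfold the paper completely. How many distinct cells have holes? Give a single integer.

Answer: 32

Derivation:
Op 1 fold_left: fold axis v@8; visible region now rows[0,4) x cols[0,8) = 4x8
Op 2 fold_right: fold axis v@4; visible region now rows[0,4) x cols[4,8) = 4x4
Op 3 fold_right: fold axis v@6; visible region now rows[0,4) x cols[6,8) = 4x2
Op 4 fold_up: fold axis h@2; visible region now rows[0,2) x cols[6,8) = 2x2
Op 5 fold_left: fold axis v@7; visible region now rows[0,2) x cols[6,7) = 2x1
Op 6 cut(1, 0): punch at orig (1,6); cuts so far [(1, 6)]; region rows[0,2) x cols[6,7) = 2x1
Unfold 1 (reflect across v@7): 2 holes -> [(1, 6), (1, 7)]
Unfold 2 (reflect across h@2): 4 holes -> [(1, 6), (1, 7), (2, 6), (2, 7)]
Unfold 3 (reflect across v@6): 8 holes -> [(1, 4), (1, 5), (1, 6), (1, 7), (2, 4), (2, 5), (2, 6), (2, 7)]
Unfold 4 (reflect across v@4): 16 holes -> [(1, 0), (1, 1), (1, 2), (1, 3), (1, 4), (1, 5), (1, 6), (1, 7), (2, 0), (2, 1), (2, 2), (2, 3), (2, 4), (2, 5), (2, 6), (2, 7)]
Unfold 5 (reflect across v@8): 32 holes -> [(1, 0), (1, 1), (1, 2), (1, 3), (1, 4), (1, 5), (1, 6), (1, 7), (1, 8), (1, 9), (1, 10), (1, 11), (1, 12), (1, 13), (1, 14), (1, 15), (2, 0), (2, 1), (2, 2), (2, 3), (2, 4), (2, 5), (2, 6), (2, 7), (2, 8), (2, 9), (2, 10), (2, 11), (2, 12), (2, 13), (2, 14), (2, 15)]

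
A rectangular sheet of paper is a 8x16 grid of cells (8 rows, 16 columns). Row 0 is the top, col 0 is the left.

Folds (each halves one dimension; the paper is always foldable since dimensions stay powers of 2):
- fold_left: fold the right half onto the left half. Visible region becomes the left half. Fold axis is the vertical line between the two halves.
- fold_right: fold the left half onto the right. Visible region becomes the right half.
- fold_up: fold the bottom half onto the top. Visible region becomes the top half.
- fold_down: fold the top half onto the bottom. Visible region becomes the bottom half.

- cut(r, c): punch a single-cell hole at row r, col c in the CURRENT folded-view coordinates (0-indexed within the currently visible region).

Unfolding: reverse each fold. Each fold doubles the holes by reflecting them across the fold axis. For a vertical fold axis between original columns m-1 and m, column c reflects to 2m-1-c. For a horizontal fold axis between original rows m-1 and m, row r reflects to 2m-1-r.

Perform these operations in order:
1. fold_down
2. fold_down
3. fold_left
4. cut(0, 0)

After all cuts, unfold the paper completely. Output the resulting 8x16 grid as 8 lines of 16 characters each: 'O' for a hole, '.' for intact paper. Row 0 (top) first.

Op 1 fold_down: fold axis h@4; visible region now rows[4,8) x cols[0,16) = 4x16
Op 2 fold_down: fold axis h@6; visible region now rows[6,8) x cols[0,16) = 2x16
Op 3 fold_left: fold axis v@8; visible region now rows[6,8) x cols[0,8) = 2x8
Op 4 cut(0, 0): punch at orig (6,0); cuts so far [(6, 0)]; region rows[6,8) x cols[0,8) = 2x8
Unfold 1 (reflect across v@8): 2 holes -> [(6, 0), (6, 15)]
Unfold 2 (reflect across h@6): 4 holes -> [(5, 0), (5, 15), (6, 0), (6, 15)]
Unfold 3 (reflect across h@4): 8 holes -> [(1, 0), (1, 15), (2, 0), (2, 15), (5, 0), (5, 15), (6, 0), (6, 15)]

Answer: ................
O..............O
O..............O
................
................
O..............O
O..............O
................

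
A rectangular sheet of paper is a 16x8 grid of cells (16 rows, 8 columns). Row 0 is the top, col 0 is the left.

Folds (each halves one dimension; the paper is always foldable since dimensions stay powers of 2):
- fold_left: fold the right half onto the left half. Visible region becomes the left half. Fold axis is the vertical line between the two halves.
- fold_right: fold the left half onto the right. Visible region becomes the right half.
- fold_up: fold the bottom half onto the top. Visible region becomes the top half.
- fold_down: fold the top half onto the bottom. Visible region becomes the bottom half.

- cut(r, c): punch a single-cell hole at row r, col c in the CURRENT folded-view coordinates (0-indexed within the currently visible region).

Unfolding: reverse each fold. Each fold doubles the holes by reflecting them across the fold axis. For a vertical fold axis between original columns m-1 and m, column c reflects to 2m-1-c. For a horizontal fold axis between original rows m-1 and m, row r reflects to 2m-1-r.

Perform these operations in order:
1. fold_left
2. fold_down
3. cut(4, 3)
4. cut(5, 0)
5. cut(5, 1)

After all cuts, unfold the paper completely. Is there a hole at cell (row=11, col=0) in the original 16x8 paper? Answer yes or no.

Answer: no

Derivation:
Op 1 fold_left: fold axis v@4; visible region now rows[0,16) x cols[0,4) = 16x4
Op 2 fold_down: fold axis h@8; visible region now rows[8,16) x cols[0,4) = 8x4
Op 3 cut(4, 3): punch at orig (12,3); cuts so far [(12, 3)]; region rows[8,16) x cols[0,4) = 8x4
Op 4 cut(5, 0): punch at orig (13,0); cuts so far [(12, 3), (13, 0)]; region rows[8,16) x cols[0,4) = 8x4
Op 5 cut(5, 1): punch at orig (13,1); cuts so far [(12, 3), (13, 0), (13, 1)]; region rows[8,16) x cols[0,4) = 8x4
Unfold 1 (reflect across h@8): 6 holes -> [(2, 0), (2, 1), (3, 3), (12, 3), (13, 0), (13, 1)]
Unfold 2 (reflect across v@4): 12 holes -> [(2, 0), (2, 1), (2, 6), (2, 7), (3, 3), (3, 4), (12, 3), (12, 4), (13, 0), (13, 1), (13, 6), (13, 7)]
Holes: [(2, 0), (2, 1), (2, 6), (2, 7), (3, 3), (3, 4), (12, 3), (12, 4), (13, 0), (13, 1), (13, 6), (13, 7)]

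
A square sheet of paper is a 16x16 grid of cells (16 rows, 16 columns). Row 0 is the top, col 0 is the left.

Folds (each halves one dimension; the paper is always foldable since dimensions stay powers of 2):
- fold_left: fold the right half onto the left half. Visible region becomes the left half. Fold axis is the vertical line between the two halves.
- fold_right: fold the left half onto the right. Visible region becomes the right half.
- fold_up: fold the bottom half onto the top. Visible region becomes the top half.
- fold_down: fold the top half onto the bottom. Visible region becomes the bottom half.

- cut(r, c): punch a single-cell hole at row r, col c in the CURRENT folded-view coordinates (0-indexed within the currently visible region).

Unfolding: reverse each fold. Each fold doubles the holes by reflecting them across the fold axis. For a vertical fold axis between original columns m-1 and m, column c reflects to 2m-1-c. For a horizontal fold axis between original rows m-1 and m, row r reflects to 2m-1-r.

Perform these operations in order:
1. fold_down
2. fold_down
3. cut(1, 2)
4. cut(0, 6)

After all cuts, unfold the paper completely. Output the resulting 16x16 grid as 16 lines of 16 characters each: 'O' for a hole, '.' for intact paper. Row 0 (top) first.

Answer: ................
................
..O.............
......O.........
......O.........
..O.............
................
................
................
................
..O.............
......O.........
......O.........
..O.............
................
................

Derivation:
Op 1 fold_down: fold axis h@8; visible region now rows[8,16) x cols[0,16) = 8x16
Op 2 fold_down: fold axis h@12; visible region now rows[12,16) x cols[0,16) = 4x16
Op 3 cut(1, 2): punch at orig (13,2); cuts so far [(13, 2)]; region rows[12,16) x cols[0,16) = 4x16
Op 4 cut(0, 6): punch at orig (12,6); cuts so far [(12, 6), (13, 2)]; region rows[12,16) x cols[0,16) = 4x16
Unfold 1 (reflect across h@12): 4 holes -> [(10, 2), (11, 6), (12, 6), (13, 2)]
Unfold 2 (reflect across h@8): 8 holes -> [(2, 2), (3, 6), (4, 6), (5, 2), (10, 2), (11, 6), (12, 6), (13, 2)]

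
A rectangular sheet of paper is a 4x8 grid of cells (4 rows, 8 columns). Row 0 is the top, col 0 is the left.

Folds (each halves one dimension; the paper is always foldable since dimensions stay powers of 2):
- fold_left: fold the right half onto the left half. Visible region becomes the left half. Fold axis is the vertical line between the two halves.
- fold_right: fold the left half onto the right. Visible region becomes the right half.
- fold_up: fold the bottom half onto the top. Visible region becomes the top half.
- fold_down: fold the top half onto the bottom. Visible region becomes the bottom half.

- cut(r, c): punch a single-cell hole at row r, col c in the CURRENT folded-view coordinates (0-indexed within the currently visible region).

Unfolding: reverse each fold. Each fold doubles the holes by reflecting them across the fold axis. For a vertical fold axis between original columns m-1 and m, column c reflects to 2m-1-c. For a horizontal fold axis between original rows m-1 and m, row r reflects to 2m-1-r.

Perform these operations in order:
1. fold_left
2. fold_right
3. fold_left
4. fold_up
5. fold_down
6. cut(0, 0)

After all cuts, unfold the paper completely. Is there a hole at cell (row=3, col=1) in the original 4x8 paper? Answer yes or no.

Answer: yes

Derivation:
Op 1 fold_left: fold axis v@4; visible region now rows[0,4) x cols[0,4) = 4x4
Op 2 fold_right: fold axis v@2; visible region now rows[0,4) x cols[2,4) = 4x2
Op 3 fold_left: fold axis v@3; visible region now rows[0,4) x cols[2,3) = 4x1
Op 4 fold_up: fold axis h@2; visible region now rows[0,2) x cols[2,3) = 2x1
Op 5 fold_down: fold axis h@1; visible region now rows[1,2) x cols[2,3) = 1x1
Op 6 cut(0, 0): punch at orig (1,2); cuts so far [(1, 2)]; region rows[1,2) x cols[2,3) = 1x1
Unfold 1 (reflect across h@1): 2 holes -> [(0, 2), (1, 2)]
Unfold 2 (reflect across h@2): 4 holes -> [(0, 2), (1, 2), (2, 2), (3, 2)]
Unfold 3 (reflect across v@3): 8 holes -> [(0, 2), (0, 3), (1, 2), (1, 3), (2, 2), (2, 3), (3, 2), (3, 3)]
Unfold 4 (reflect across v@2): 16 holes -> [(0, 0), (0, 1), (0, 2), (0, 3), (1, 0), (1, 1), (1, 2), (1, 3), (2, 0), (2, 1), (2, 2), (2, 3), (3, 0), (3, 1), (3, 2), (3, 3)]
Unfold 5 (reflect across v@4): 32 holes -> [(0, 0), (0, 1), (0, 2), (0, 3), (0, 4), (0, 5), (0, 6), (0, 7), (1, 0), (1, 1), (1, 2), (1, 3), (1, 4), (1, 5), (1, 6), (1, 7), (2, 0), (2, 1), (2, 2), (2, 3), (2, 4), (2, 5), (2, 6), (2, 7), (3, 0), (3, 1), (3, 2), (3, 3), (3, 4), (3, 5), (3, 6), (3, 7)]
Holes: [(0, 0), (0, 1), (0, 2), (0, 3), (0, 4), (0, 5), (0, 6), (0, 7), (1, 0), (1, 1), (1, 2), (1, 3), (1, 4), (1, 5), (1, 6), (1, 7), (2, 0), (2, 1), (2, 2), (2, 3), (2, 4), (2, 5), (2, 6), (2, 7), (3, 0), (3, 1), (3, 2), (3, 3), (3, 4), (3, 5), (3, 6), (3, 7)]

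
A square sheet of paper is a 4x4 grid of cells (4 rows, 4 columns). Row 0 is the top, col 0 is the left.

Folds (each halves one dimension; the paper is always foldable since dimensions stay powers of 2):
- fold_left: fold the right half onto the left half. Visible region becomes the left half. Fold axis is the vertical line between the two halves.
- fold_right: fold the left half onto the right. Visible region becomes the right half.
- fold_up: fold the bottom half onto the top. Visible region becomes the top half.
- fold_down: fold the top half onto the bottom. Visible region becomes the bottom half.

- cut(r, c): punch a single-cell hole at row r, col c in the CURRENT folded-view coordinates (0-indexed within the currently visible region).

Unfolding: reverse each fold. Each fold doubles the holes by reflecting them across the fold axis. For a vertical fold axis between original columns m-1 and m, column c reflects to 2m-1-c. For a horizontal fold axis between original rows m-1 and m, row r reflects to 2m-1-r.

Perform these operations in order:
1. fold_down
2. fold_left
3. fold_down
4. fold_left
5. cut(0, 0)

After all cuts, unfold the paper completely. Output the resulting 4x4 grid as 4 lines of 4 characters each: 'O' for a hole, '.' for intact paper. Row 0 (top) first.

Answer: OOOO
OOOO
OOOO
OOOO

Derivation:
Op 1 fold_down: fold axis h@2; visible region now rows[2,4) x cols[0,4) = 2x4
Op 2 fold_left: fold axis v@2; visible region now rows[2,4) x cols[0,2) = 2x2
Op 3 fold_down: fold axis h@3; visible region now rows[3,4) x cols[0,2) = 1x2
Op 4 fold_left: fold axis v@1; visible region now rows[3,4) x cols[0,1) = 1x1
Op 5 cut(0, 0): punch at orig (3,0); cuts so far [(3, 0)]; region rows[3,4) x cols[0,1) = 1x1
Unfold 1 (reflect across v@1): 2 holes -> [(3, 0), (3, 1)]
Unfold 2 (reflect across h@3): 4 holes -> [(2, 0), (2, 1), (3, 0), (3, 1)]
Unfold 3 (reflect across v@2): 8 holes -> [(2, 0), (2, 1), (2, 2), (2, 3), (3, 0), (3, 1), (3, 2), (3, 3)]
Unfold 4 (reflect across h@2): 16 holes -> [(0, 0), (0, 1), (0, 2), (0, 3), (1, 0), (1, 1), (1, 2), (1, 3), (2, 0), (2, 1), (2, 2), (2, 3), (3, 0), (3, 1), (3, 2), (3, 3)]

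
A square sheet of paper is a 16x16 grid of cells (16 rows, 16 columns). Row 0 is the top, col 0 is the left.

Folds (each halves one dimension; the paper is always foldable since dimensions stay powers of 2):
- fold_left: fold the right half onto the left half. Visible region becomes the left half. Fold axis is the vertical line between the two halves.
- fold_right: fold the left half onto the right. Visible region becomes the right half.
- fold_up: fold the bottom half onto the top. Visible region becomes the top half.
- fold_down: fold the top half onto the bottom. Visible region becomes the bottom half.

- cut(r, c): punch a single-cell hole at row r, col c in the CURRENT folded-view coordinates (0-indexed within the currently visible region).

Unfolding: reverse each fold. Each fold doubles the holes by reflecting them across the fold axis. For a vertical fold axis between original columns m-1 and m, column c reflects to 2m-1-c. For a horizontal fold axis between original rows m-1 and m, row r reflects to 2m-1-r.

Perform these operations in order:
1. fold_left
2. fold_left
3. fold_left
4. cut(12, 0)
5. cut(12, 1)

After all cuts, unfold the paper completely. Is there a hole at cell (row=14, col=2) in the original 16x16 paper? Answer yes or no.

Op 1 fold_left: fold axis v@8; visible region now rows[0,16) x cols[0,8) = 16x8
Op 2 fold_left: fold axis v@4; visible region now rows[0,16) x cols[0,4) = 16x4
Op 3 fold_left: fold axis v@2; visible region now rows[0,16) x cols[0,2) = 16x2
Op 4 cut(12, 0): punch at orig (12,0); cuts so far [(12, 0)]; region rows[0,16) x cols[0,2) = 16x2
Op 5 cut(12, 1): punch at orig (12,1); cuts so far [(12, 0), (12, 1)]; region rows[0,16) x cols[0,2) = 16x2
Unfold 1 (reflect across v@2): 4 holes -> [(12, 0), (12, 1), (12, 2), (12, 3)]
Unfold 2 (reflect across v@4): 8 holes -> [(12, 0), (12, 1), (12, 2), (12, 3), (12, 4), (12, 5), (12, 6), (12, 7)]
Unfold 3 (reflect across v@8): 16 holes -> [(12, 0), (12, 1), (12, 2), (12, 3), (12, 4), (12, 5), (12, 6), (12, 7), (12, 8), (12, 9), (12, 10), (12, 11), (12, 12), (12, 13), (12, 14), (12, 15)]
Holes: [(12, 0), (12, 1), (12, 2), (12, 3), (12, 4), (12, 5), (12, 6), (12, 7), (12, 8), (12, 9), (12, 10), (12, 11), (12, 12), (12, 13), (12, 14), (12, 15)]

Answer: no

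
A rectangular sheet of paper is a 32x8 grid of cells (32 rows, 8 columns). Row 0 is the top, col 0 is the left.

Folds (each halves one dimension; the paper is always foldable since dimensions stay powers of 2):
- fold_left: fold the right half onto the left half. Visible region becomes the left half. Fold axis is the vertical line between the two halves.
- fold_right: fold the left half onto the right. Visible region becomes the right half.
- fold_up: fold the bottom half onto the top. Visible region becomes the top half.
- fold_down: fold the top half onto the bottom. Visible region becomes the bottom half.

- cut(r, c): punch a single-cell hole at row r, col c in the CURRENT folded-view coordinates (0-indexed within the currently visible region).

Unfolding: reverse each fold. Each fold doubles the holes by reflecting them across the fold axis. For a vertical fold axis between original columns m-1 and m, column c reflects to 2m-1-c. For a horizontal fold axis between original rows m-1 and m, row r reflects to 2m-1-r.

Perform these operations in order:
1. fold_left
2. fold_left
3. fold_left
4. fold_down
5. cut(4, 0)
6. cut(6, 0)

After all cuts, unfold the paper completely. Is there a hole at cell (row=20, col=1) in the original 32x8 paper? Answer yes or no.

Answer: yes

Derivation:
Op 1 fold_left: fold axis v@4; visible region now rows[0,32) x cols[0,4) = 32x4
Op 2 fold_left: fold axis v@2; visible region now rows[0,32) x cols[0,2) = 32x2
Op 3 fold_left: fold axis v@1; visible region now rows[0,32) x cols[0,1) = 32x1
Op 4 fold_down: fold axis h@16; visible region now rows[16,32) x cols[0,1) = 16x1
Op 5 cut(4, 0): punch at orig (20,0); cuts so far [(20, 0)]; region rows[16,32) x cols[0,1) = 16x1
Op 6 cut(6, 0): punch at orig (22,0); cuts so far [(20, 0), (22, 0)]; region rows[16,32) x cols[0,1) = 16x1
Unfold 1 (reflect across h@16): 4 holes -> [(9, 0), (11, 0), (20, 0), (22, 0)]
Unfold 2 (reflect across v@1): 8 holes -> [(9, 0), (9, 1), (11, 0), (11, 1), (20, 0), (20, 1), (22, 0), (22, 1)]
Unfold 3 (reflect across v@2): 16 holes -> [(9, 0), (9, 1), (9, 2), (9, 3), (11, 0), (11, 1), (11, 2), (11, 3), (20, 0), (20, 1), (20, 2), (20, 3), (22, 0), (22, 1), (22, 2), (22, 3)]
Unfold 4 (reflect across v@4): 32 holes -> [(9, 0), (9, 1), (9, 2), (9, 3), (9, 4), (9, 5), (9, 6), (9, 7), (11, 0), (11, 1), (11, 2), (11, 3), (11, 4), (11, 5), (11, 6), (11, 7), (20, 0), (20, 1), (20, 2), (20, 3), (20, 4), (20, 5), (20, 6), (20, 7), (22, 0), (22, 1), (22, 2), (22, 3), (22, 4), (22, 5), (22, 6), (22, 7)]
Holes: [(9, 0), (9, 1), (9, 2), (9, 3), (9, 4), (9, 5), (9, 6), (9, 7), (11, 0), (11, 1), (11, 2), (11, 3), (11, 4), (11, 5), (11, 6), (11, 7), (20, 0), (20, 1), (20, 2), (20, 3), (20, 4), (20, 5), (20, 6), (20, 7), (22, 0), (22, 1), (22, 2), (22, 3), (22, 4), (22, 5), (22, 6), (22, 7)]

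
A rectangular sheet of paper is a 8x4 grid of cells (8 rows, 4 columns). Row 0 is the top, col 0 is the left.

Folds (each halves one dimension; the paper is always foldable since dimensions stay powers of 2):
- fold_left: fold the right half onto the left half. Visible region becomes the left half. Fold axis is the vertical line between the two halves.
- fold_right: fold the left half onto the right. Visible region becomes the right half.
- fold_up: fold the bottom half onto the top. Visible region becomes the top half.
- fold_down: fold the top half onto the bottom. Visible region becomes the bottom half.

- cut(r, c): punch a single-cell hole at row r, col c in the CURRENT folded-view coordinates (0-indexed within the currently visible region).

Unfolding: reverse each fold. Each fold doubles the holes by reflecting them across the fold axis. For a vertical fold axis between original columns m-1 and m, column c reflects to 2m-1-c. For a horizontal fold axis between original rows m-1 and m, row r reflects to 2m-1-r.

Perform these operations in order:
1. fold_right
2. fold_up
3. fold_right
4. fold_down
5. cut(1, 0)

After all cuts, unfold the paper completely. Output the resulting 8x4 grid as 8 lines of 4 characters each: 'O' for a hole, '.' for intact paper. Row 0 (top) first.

Answer: OOOO
....
....
OOOO
OOOO
....
....
OOOO

Derivation:
Op 1 fold_right: fold axis v@2; visible region now rows[0,8) x cols[2,4) = 8x2
Op 2 fold_up: fold axis h@4; visible region now rows[0,4) x cols[2,4) = 4x2
Op 3 fold_right: fold axis v@3; visible region now rows[0,4) x cols[3,4) = 4x1
Op 4 fold_down: fold axis h@2; visible region now rows[2,4) x cols[3,4) = 2x1
Op 5 cut(1, 0): punch at orig (3,3); cuts so far [(3, 3)]; region rows[2,4) x cols[3,4) = 2x1
Unfold 1 (reflect across h@2): 2 holes -> [(0, 3), (3, 3)]
Unfold 2 (reflect across v@3): 4 holes -> [(0, 2), (0, 3), (3, 2), (3, 3)]
Unfold 3 (reflect across h@4): 8 holes -> [(0, 2), (0, 3), (3, 2), (3, 3), (4, 2), (4, 3), (7, 2), (7, 3)]
Unfold 4 (reflect across v@2): 16 holes -> [(0, 0), (0, 1), (0, 2), (0, 3), (3, 0), (3, 1), (3, 2), (3, 3), (4, 0), (4, 1), (4, 2), (4, 3), (7, 0), (7, 1), (7, 2), (7, 3)]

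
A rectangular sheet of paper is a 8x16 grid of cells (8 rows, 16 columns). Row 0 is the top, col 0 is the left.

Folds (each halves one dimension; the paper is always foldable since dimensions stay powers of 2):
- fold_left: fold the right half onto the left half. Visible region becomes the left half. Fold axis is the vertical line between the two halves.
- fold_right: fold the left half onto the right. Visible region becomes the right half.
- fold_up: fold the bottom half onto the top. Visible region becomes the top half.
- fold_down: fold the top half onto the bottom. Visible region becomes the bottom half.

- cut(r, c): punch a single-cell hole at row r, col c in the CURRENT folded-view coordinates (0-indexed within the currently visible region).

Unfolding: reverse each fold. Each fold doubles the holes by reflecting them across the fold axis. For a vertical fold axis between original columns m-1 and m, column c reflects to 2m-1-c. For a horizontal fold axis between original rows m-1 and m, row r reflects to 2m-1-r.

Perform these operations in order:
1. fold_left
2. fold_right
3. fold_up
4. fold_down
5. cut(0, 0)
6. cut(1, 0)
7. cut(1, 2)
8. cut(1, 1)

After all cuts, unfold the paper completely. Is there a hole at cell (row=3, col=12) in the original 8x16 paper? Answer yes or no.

Op 1 fold_left: fold axis v@8; visible region now rows[0,8) x cols[0,8) = 8x8
Op 2 fold_right: fold axis v@4; visible region now rows[0,8) x cols[4,8) = 8x4
Op 3 fold_up: fold axis h@4; visible region now rows[0,4) x cols[4,8) = 4x4
Op 4 fold_down: fold axis h@2; visible region now rows[2,4) x cols[4,8) = 2x4
Op 5 cut(0, 0): punch at orig (2,4); cuts so far [(2, 4)]; region rows[2,4) x cols[4,8) = 2x4
Op 6 cut(1, 0): punch at orig (3,4); cuts so far [(2, 4), (3, 4)]; region rows[2,4) x cols[4,8) = 2x4
Op 7 cut(1, 2): punch at orig (3,6); cuts so far [(2, 4), (3, 4), (3, 6)]; region rows[2,4) x cols[4,8) = 2x4
Op 8 cut(1, 1): punch at orig (3,5); cuts so far [(2, 4), (3, 4), (3, 5), (3, 6)]; region rows[2,4) x cols[4,8) = 2x4
Unfold 1 (reflect across h@2): 8 holes -> [(0, 4), (0, 5), (0, 6), (1, 4), (2, 4), (3, 4), (3, 5), (3, 6)]
Unfold 2 (reflect across h@4): 16 holes -> [(0, 4), (0, 5), (0, 6), (1, 4), (2, 4), (3, 4), (3, 5), (3, 6), (4, 4), (4, 5), (4, 6), (5, 4), (6, 4), (7, 4), (7, 5), (7, 6)]
Unfold 3 (reflect across v@4): 32 holes -> [(0, 1), (0, 2), (0, 3), (0, 4), (0, 5), (0, 6), (1, 3), (1, 4), (2, 3), (2, 4), (3, 1), (3, 2), (3, 3), (3, 4), (3, 5), (3, 6), (4, 1), (4, 2), (4, 3), (4, 4), (4, 5), (4, 6), (5, 3), (5, 4), (6, 3), (6, 4), (7, 1), (7, 2), (7, 3), (7, 4), (7, 5), (7, 6)]
Unfold 4 (reflect across v@8): 64 holes -> [(0, 1), (0, 2), (0, 3), (0, 4), (0, 5), (0, 6), (0, 9), (0, 10), (0, 11), (0, 12), (0, 13), (0, 14), (1, 3), (1, 4), (1, 11), (1, 12), (2, 3), (2, 4), (2, 11), (2, 12), (3, 1), (3, 2), (3, 3), (3, 4), (3, 5), (3, 6), (3, 9), (3, 10), (3, 11), (3, 12), (3, 13), (3, 14), (4, 1), (4, 2), (4, 3), (4, 4), (4, 5), (4, 6), (4, 9), (4, 10), (4, 11), (4, 12), (4, 13), (4, 14), (5, 3), (5, 4), (5, 11), (5, 12), (6, 3), (6, 4), (6, 11), (6, 12), (7, 1), (7, 2), (7, 3), (7, 4), (7, 5), (7, 6), (7, 9), (7, 10), (7, 11), (7, 12), (7, 13), (7, 14)]
Holes: [(0, 1), (0, 2), (0, 3), (0, 4), (0, 5), (0, 6), (0, 9), (0, 10), (0, 11), (0, 12), (0, 13), (0, 14), (1, 3), (1, 4), (1, 11), (1, 12), (2, 3), (2, 4), (2, 11), (2, 12), (3, 1), (3, 2), (3, 3), (3, 4), (3, 5), (3, 6), (3, 9), (3, 10), (3, 11), (3, 12), (3, 13), (3, 14), (4, 1), (4, 2), (4, 3), (4, 4), (4, 5), (4, 6), (4, 9), (4, 10), (4, 11), (4, 12), (4, 13), (4, 14), (5, 3), (5, 4), (5, 11), (5, 12), (6, 3), (6, 4), (6, 11), (6, 12), (7, 1), (7, 2), (7, 3), (7, 4), (7, 5), (7, 6), (7, 9), (7, 10), (7, 11), (7, 12), (7, 13), (7, 14)]

Answer: yes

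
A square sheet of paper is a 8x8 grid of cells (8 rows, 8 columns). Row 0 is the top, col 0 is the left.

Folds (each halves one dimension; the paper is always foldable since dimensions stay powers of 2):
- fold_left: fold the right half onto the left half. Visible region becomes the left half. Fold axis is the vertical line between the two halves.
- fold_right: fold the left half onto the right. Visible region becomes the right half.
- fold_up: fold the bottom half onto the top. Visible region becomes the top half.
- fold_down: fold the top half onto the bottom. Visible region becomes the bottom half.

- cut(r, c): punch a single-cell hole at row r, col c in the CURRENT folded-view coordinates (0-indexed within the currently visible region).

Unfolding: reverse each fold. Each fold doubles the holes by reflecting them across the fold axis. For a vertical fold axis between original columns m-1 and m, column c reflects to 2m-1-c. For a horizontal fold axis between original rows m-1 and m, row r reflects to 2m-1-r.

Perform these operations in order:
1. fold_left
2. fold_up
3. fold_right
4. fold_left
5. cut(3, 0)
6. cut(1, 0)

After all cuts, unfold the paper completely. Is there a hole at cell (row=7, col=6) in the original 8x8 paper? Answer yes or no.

Op 1 fold_left: fold axis v@4; visible region now rows[0,8) x cols[0,4) = 8x4
Op 2 fold_up: fold axis h@4; visible region now rows[0,4) x cols[0,4) = 4x4
Op 3 fold_right: fold axis v@2; visible region now rows[0,4) x cols[2,4) = 4x2
Op 4 fold_left: fold axis v@3; visible region now rows[0,4) x cols[2,3) = 4x1
Op 5 cut(3, 0): punch at orig (3,2); cuts so far [(3, 2)]; region rows[0,4) x cols[2,3) = 4x1
Op 6 cut(1, 0): punch at orig (1,2); cuts so far [(1, 2), (3, 2)]; region rows[0,4) x cols[2,3) = 4x1
Unfold 1 (reflect across v@3): 4 holes -> [(1, 2), (1, 3), (3, 2), (3, 3)]
Unfold 2 (reflect across v@2): 8 holes -> [(1, 0), (1, 1), (1, 2), (1, 3), (3, 0), (3, 1), (3, 2), (3, 3)]
Unfold 3 (reflect across h@4): 16 holes -> [(1, 0), (1, 1), (1, 2), (1, 3), (3, 0), (3, 1), (3, 2), (3, 3), (4, 0), (4, 1), (4, 2), (4, 3), (6, 0), (6, 1), (6, 2), (6, 3)]
Unfold 4 (reflect across v@4): 32 holes -> [(1, 0), (1, 1), (1, 2), (1, 3), (1, 4), (1, 5), (1, 6), (1, 7), (3, 0), (3, 1), (3, 2), (3, 3), (3, 4), (3, 5), (3, 6), (3, 7), (4, 0), (4, 1), (4, 2), (4, 3), (4, 4), (4, 5), (4, 6), (4, 7), (6, 0), (6, 1), (6, 2), (6, 3), (6, 4), (6, 5), (6, 6), (6, 7)]
Holes: [(1, 0), (1, 1), (1, 2), (1, 3), (1, 4), (1, 5), (1, 6), (1, 7), (3, 0), (3, 1), (3, 2), (3, 3), (3, 4), (3, 5), (3, 6), (3, 7), (4, 0), (4, 1), (4, 2), (4, 3), (4, 4), (4, 5), (4, 6), (4, 7), (6, 0), (6, 1), (6, 2), (6, 3), (6, 4), (6, 5), (6, 6), (6, 7)]

Answer: no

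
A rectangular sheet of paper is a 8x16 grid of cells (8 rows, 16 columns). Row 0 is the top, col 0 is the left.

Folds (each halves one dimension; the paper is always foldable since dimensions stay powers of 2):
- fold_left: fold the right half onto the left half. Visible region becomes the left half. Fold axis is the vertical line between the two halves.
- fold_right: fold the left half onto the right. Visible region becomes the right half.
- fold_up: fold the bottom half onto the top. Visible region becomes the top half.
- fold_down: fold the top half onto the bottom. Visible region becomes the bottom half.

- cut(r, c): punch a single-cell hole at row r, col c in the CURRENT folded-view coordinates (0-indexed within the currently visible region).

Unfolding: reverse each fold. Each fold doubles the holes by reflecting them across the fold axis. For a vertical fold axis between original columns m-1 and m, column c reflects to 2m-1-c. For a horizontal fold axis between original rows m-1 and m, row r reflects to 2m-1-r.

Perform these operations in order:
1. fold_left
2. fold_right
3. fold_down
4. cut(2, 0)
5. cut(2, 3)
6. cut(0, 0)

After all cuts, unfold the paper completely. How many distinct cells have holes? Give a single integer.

Answer: 24

Derivation:
Op 1 fold_left: fold axis v@8; visible region now rows[0,8) x cols[0,8) = 8x8
Op 2 fold_right: fold axis v@4; visible region now rows[0,8) x cols[4,8) = 8x4
Op 3 fold_down: fold axis h@4; visible region now rows[4,8) x cols[4,8) = 4x4
Op 4 cut(2, 0): punch at orig (6,4); cuts so far [(6, 4)]; region rows[4,8) x cols[4,8) = 4x4
Op 5 cut(2, 3): punch at orig (6,7); cuts so far [(6, 4), (6, 7)]; region rows[4,8) x cols[4,8) = 4x4
Op 6 cut(0, 0): punch at orig (4,4); cuts so far [(4, 4), (6, 4), (6, 7)]; region rows[4,8) x cols[4,8) = 4x4
Unfold 1 (reflect across h@4): 6 holes -> [(1, 4), (1, 7), (3, 4), (4, 4), (6, 4), (6, 7)]
Unfold 2 (reflect across v@4): 12 holes -> [(1, 0), (1, 3), (1, 4), (1, 7), (3, 3), (3, 4), (4, 3), (4, 4), (6, 0), (6, 3), (6, 4), (6, 7)]
Unfold 3 (reflect across v@8): 24 holes -> [(1, 0), (1, 3), (1, 4), (1, 7), (1, 8), (1, 11), (1, 12), (1, 15), (3, 3), (3, 4), (3, 11), (3, 12), (4, 3), (4, 4), (4, 11), (4, 12), (6, 0), (6, 3), (6, 4), (6, 7), (6, 8), (6, 11), (6, 12), (6, 15)]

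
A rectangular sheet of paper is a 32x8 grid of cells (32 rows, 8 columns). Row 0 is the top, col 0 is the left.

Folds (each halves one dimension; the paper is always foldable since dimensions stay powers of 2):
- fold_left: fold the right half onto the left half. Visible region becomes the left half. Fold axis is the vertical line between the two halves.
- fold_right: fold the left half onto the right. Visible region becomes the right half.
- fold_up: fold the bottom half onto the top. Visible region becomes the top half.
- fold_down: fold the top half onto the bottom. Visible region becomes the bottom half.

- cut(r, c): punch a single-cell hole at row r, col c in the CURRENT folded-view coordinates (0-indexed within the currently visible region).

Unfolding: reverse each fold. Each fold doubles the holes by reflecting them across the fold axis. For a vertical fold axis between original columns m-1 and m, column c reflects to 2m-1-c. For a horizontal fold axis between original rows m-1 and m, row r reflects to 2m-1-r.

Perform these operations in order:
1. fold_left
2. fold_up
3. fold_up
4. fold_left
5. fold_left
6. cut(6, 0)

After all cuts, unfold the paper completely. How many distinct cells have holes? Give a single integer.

Answer: 32

Derivation:
Op 1 fold_left: fold axis v@4; visible region now rows[0,32) x cols[0,4) = 32x4
Op 2 fold_up: fold axis h@16; visible region now rows[0,16) x cols[0,4) = 16x4
Op 3 fold_up: fold axis h@8; visible region now rows[0,8) x cols[0,4) = 8x4
Op 4 fold_left: fold axis v@2; visible region now rows[0,8) x cols[0,2) = 8x2
Op 5 fold_left: fold axis v@1; visible region now rows[0,8) x cols[0,1) = 8x1
Op 6 cut(6, 0): punch at orig (6,0); cuts so far [(6, 0)]; region rows[0,8) x cols[0,1) = 8x1
Unfold 1 (reflect across v@1): 2 holes -> [(6, 0), (6, 1)]
Unfold 2 (reflect across v@2): 4 holes -> [(6, 0), (6, 1), (6, 2), (6, 3)]
Unfold 3 (reflect across h@8): 8 holes -> [(6, 0), (6, 1), (6, 2), (6, 3), (9, 0), (9, 1), (9, 2), (9, 3)]
Unfold 4 (reflect across h@16): 16 holes -> [(6, 0), (6, 1), (6, 2), (6, 3), (9, 0), (9, 1), (9, 2), (9, 3), (22, 0), (22, 1), (22, 2), (22, 3), (25, 0), (25, 1), (25, 2), (25, 3)]
Unfold 5 (reflect across v@4): 32 holes -> [(6, 0), (6, 1), (6, 2), (6, 3), (6, 4), (6, 5), (6, 6), (6, 7), (9, 0), (9, 1), (9, 2), (9, 3), (9, 4), (9, 5), (9, 6), (9, 7), (22, 0), (22, 1), (22, 2), (22, 3), (22, 4), (22, 5), (22, 6), (22, 7), (25, 0), (25, 1), (25, 2), (25, 3), (25, 4), (25, 5), (25, 6), (25, 7)]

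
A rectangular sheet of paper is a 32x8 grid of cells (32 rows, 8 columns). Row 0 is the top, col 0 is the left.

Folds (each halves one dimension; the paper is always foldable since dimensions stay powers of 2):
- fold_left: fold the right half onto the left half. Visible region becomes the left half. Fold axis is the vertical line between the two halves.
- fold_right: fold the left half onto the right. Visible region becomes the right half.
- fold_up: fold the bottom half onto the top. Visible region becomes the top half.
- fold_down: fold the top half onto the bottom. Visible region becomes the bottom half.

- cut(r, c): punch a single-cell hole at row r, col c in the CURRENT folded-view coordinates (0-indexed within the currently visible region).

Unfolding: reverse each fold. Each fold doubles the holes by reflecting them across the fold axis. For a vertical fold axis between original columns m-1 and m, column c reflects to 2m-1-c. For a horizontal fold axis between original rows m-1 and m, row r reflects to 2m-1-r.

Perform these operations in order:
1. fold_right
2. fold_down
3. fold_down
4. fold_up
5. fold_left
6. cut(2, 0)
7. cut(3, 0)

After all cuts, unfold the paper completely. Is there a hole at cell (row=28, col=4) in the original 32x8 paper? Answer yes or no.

Op 1 fold_right: fold axis v@4; visible region now rows[0,32) x cols[4,8) = 32x4
Op 2 fold_down: fold axis h@16; visible region now rows[16,32) x cols[4,8) = 16x4
Op 3 fold_down: fold axis h@24; visible region now rows[24,32) x cols[4,8) = 8x4
Op 4 fold_up: fold axis h@28; visible region now rows[24,28) x cols[4,8) = 4x4
Op 5 fold_left: fold axis v@6; visible region now rows[24,28) x cols[4,6) = 4x2
Op 6 cut(2, 0): punch at orig (26,4); cuts so far [(26, 4)]; region rows[24,28) x cols[4,6) = 4x2
Op 7 cut(3, 0): punch at orig (27,4); cuts so far [(26, 4), (27, 4)]; region rows[24,28) x cols[4,6) = 4x2
Unfold 1 (reflect across v@6): 4 holes -> [(26, 4), (26, 7), (27, 4), (27, 7)]
Unfold 2 (reflect across h@28): 8 holes -> [(26, 4), (26, 7), (27, 4), (27, 7), (28, 4), (28, 7), (29, 4), (29, 7)]
Unfold 3 (reflect across h@24): 16 holes -> [(18, 4), (18, 7), (19, 4), (19, 7), (20, 4), (20, 7), (21, 4), (21, 7), (26, 4), (26, 7), (27, 4), (27, 7), (28, 4), (28, 7), (29, 4), (29, 7)]
Unfold 4 (reflect across h@16): 32 holes -> [(2, 4), (2, 7), (3, 4), (3, 7), (4, 4), (4, 7), (5, 4), (5, 7), (10, 4), (10, 7), (11, 4), (11, 7), (12, 4), (12, 7), (13, 4), (13, 7), (18, 4), (18, 7), (19, 4), (19, 7), (20, 4), (20, 7), (21, 4), (21, 7), (26, 4), (26, 7), (27, 4), (27, 7), (28, 4), (28, 7), (29, 4), (29, 7)]
Unfold 5 (reflect across v@4): 64 holes -> [(2, 0), (2, 3), (2, 4), (2, 7), (3, 0), (3, 3), (3, 4), (3, 7), (4, 0), (4, 3), (4, 4), (4, 7), (5, 0), (5, 3), (5, 4), (5, 7), (10, 0), (10, 3), (10, 4), (10, 7), (11, 0), (11, 3), (11, 4), (11, 7), (12, 0), (12, 3), (12, 4), (12, 7), (13, 0), (13, 3), (13, 4), (13, 7), (18, 0), (18, 3), (18, 4), (18, 7), (19, 0), (19, 3), (19, 4), (19, 7), (20, 0), (20, 3), (20, 4), (20, 7), (21, 0), (21, 3), (21, 4), (21, 7), (26, 0), (26, 3), (26, 4), (26, 7), (27, 0), (27, 3), (27, 4), (27, 7), (28, 0), (28, 3), (28, 4), (28, 7), (29, 0), (29, 3), (29, 4), (29, 7)]
Holes: [(2, 0), (2, 3), (2, 4), (2, 7), (3, 0), (3, 3), (3, 4), (3, 7), (4, 0), (4, 3), (4, 4), (4, 7), (5, 0), (5, 3), (5, 4), (5, 7), (10, 0), (10, 3), (10, 4), (10, 7), (11, 0), (11, 3), (11, 4), (11, 7), (12, 0), (12, 3), (12, 4), (12, 7), (13, 0), (13, 3), (13, 4), (13, 7), (18, 0), (18, 3), (18, 4), (18, 7), (19, 0), (19, 3), (19, 4), (19, 7), (20, 0), (20, 3), (20, 4), (20, 7), (21, 0), (21, 3), (21, 4), (21, 7), (26, 0), (26, 3), (26, 4), (26, 7), (27, 0), (27, 3), (27, 4), (27, 7), (28, 0), (28, 3), (28, 4), (28, 7), (29, 0), (29, 3), (29, 4), (29, 7)]

Answer: yes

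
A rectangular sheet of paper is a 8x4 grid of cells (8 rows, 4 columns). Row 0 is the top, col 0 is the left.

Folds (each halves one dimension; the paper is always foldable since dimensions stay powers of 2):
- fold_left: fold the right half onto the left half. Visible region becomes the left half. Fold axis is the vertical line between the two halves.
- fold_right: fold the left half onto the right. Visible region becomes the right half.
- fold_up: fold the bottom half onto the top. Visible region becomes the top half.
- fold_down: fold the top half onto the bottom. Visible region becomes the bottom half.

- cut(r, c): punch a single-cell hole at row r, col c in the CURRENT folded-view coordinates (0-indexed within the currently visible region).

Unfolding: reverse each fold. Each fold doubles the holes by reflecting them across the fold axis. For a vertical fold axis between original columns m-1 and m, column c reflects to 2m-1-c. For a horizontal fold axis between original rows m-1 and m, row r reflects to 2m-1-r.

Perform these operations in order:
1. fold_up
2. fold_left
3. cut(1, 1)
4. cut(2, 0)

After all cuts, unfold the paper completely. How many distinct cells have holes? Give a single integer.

Op 1 fold_up: fold axis h@4; visible region now rows[0,4) x cols[0,4) = 4x4
Op 2 fold_left: fold axis v@2; visible region now rows[0,4) x cols[0,2) = 4x2
Op 3 cut(1, 1): punch at orig (1,1); cuts so far [(1, 1)]; region rows[0,4) x cols[0,2) = 4x2
Op 4 cut(2, 0): punch at orig (2,0); cuts so far [(1, 1), (2, 0)]; region rows[0,4) x cols[0,2) = 4x2
Unfold 1 (reflect across v@2): 4 holes -> [(1, 1), (1, 2), (2, 0), (2, 3)]
Unfold 2 (reflect across h@4): 8 holes -> [(1, 1), (1, 2), (2, 0), (2, 3), (5, 0), (5, 3), (6, 1), (6, 2)]

Answer: 8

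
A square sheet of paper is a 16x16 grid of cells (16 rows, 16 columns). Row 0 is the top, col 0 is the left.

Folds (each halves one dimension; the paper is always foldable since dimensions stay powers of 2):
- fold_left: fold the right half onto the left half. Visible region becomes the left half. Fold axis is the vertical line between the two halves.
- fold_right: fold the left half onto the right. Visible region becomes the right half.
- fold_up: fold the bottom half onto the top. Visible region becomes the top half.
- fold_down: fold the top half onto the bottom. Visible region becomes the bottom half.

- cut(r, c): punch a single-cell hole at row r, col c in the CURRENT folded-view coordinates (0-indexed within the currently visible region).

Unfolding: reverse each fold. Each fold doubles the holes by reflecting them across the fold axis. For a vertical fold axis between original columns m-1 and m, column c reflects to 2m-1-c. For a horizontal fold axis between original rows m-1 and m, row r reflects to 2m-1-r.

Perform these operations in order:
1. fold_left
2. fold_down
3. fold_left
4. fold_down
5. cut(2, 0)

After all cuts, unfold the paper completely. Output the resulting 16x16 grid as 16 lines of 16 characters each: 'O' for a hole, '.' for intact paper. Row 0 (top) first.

Op 1 fold_left: fold axis v@8; visible region now rows[0,16) x cols[0,8) = 16x8
Op 2 fold_down: fold axis h@8; visible region now rows[8,16) x cols[0,8) = 8x8
Op 3 fold_left: fold axis v@4; visible region now rows[8,16) x cols[0,4) = 8x4
Op 4 fold_down: fold axis h@12; visible region now rows[12,16) x cols[0,4) = 4x4
Op 5 cut(2, 0): punch at orig (14,0); cuts so far [(14, 0)]; region rows[12,16) x cols[0,4) = 4x4
Unfold 1 (reflect across h@12): 2 holes -> [(9, 0), (14, 0)]
Unfold 2 (reflect across v@4): 4 holes -> [(9, 0), (9, 7), (14, 0), (14, 7)]
Unfold 3 (reflect across h@8): 8 holes -> [(1, 0), (1, 7), (6, 0), (6, 7), (9, 0), (9, 7), (14, 0), (14, 7)]
Unfold 4 (reflect across v@8): 16 holes -> [(1, 0), (1, 7), (1, 8), (1, 15), (6, 0), (6, 7), (6, 8), (6, 15), (9, 0), (9, 7), (9, 8), (9, 15), (14, 0), (14, 7), (14, 8), (14, 15)]

Answer: ................
O......OO......O
................
................
................
................
O......OO......O
................
................
O......OO......O
................
................
................
................
O......OO......O
................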